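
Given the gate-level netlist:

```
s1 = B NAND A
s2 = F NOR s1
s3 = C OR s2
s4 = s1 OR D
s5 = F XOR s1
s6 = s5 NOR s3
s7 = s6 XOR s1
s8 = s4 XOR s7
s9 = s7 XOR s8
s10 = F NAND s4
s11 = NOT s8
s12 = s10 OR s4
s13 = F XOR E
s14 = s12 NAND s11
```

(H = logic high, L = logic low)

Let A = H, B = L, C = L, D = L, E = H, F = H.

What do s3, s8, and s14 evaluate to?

s1 = B NAND A = L NAND H = H
s2 = F NOR s1 = H NOR H = L
s3 = C OR s2 = L OR L = L
s4 = s1 OR D = H OR L = H
s5 = F XOR s1 = H XOR H = L
s6 = s5 NOR s3 = L NOR L = H
s7 = s6 XOR s1 = H XOR H = L
s8 = s4 XOR s7 = H XOR L = H
s10 = F NAND s4 = H NAND H = L
s11 = NOT s8 = NOT H = L
s12 = s10 OR s4 = L OR H = H
s14 = s12 NAND s11 = H NAND L = H

s3 = L, s8 = H, s14 = H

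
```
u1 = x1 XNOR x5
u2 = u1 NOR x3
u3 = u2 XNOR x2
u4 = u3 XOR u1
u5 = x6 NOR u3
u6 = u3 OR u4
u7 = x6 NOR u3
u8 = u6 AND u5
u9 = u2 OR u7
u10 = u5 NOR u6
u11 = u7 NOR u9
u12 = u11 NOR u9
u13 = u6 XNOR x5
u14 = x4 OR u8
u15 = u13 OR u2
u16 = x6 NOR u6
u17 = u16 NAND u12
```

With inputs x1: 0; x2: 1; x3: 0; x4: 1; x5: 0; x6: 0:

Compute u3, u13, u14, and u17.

u3 = 0, u13 = 0, u14 = 1, u17 = 1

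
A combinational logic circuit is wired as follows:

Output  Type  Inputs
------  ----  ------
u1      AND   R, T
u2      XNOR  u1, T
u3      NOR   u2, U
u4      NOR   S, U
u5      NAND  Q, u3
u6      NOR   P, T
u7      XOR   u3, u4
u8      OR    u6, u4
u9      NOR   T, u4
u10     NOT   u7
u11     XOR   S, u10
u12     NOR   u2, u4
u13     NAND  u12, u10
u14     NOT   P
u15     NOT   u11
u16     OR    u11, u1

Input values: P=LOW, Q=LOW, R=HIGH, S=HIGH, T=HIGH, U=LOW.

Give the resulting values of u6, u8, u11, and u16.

u1 = R AND T = HIGH AND HIGH = HIGH
u2 = u1 XNOR T = HIGH XNOR HIGH = HIGH
u3 = u2 NOR U = HIGH NOR LOW = LOW
u4 = S NOR U = HIGH NOR LOW = LOW
u6 = P NOR T = LOW NOR HIGH = LOW
u7 = u3 XOR u4 = LOW XOR LOW = LOW
u8 = u6 OR u4 = LOW OR LOW = LOW
u10 = NOT u7 = NOT LOW = HIGH
u11 = S XOR u10 = HIGH XOR HIGH = LOW
u16 = u11 OR u1 = LOW OR HIGH = HIGH

u6 = LOW, u8 = LOW, u11 = LOW, u16 = HIGH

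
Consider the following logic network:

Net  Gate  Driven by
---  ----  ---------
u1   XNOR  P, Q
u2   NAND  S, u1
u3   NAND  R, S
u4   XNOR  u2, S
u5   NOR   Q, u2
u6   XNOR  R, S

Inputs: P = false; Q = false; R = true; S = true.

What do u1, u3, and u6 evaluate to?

u1 = true  u3 = false  u6 = true

u1 = P XNOR Q = false XNOR false = true
u3 = R NAND S = true NAND true = false
u6 = R XNOR S = true XNOR true = true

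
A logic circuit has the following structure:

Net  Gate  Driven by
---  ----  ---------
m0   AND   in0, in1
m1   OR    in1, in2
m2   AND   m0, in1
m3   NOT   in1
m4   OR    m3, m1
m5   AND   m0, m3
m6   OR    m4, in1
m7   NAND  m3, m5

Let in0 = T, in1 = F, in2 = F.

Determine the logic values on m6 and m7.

m6 = T; m7 = T

m0 = in0 AND in1 = T AND F = F
m1 = in1 OR in2 = F OR F = F
m3 = NOT in1 = NOT F = T
m4 = m3 OR m1 = T OR F = T
m5 = m0 AND m3 = F AND T = F
m6 = m4 OR in1 = T OR F = T
m7 = m3 NAND m5 = T NAND F = T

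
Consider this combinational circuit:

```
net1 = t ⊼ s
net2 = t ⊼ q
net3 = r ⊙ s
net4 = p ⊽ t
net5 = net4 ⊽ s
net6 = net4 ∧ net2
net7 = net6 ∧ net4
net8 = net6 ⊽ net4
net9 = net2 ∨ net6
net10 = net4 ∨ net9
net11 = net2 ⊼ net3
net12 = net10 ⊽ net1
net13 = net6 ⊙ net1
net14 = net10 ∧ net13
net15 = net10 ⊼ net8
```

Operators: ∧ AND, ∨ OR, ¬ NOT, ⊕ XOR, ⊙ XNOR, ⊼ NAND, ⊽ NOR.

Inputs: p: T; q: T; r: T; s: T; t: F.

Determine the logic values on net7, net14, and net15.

net7 = F, net14 = F, net15 = F

net1 = t NAND s = F NAND T = T
net2 = t NAND q = F NAND T = T
net4 = p NOR t = T NOR F = F
net6 = net4 AND net2 = F AND T = F
net7 = net6 AND net4 = F AND F = F
net8 = net6 NOR net4 = F NOR F = T
net9 = net2 OR net6 = T OR F = T
net10 = net4 OR net9 = F OR T = T
net13 = net6 XNOR net1 = F XNOR T = F
net14 = net10 AND net13 = T AND F = F
net15 = net10 NAND net8 = T NAND T = F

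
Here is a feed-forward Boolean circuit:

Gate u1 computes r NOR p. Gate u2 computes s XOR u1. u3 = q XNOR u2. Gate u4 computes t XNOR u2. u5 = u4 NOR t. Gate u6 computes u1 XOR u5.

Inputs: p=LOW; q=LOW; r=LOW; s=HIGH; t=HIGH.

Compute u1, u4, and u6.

u1 = r NOR p = LOW NOR LOW = HIGH
u2 = s XOR u1 = HIGH XOR HIGH = LOW
u4 = t XNOR u2 = HIGH XNOR LOW = LOW
u5 = u4 NOR t = LOW NOR HIGH = LOW
u6 = u1 XOR u5 = HIGH XOR LOW = HIGH

u1 = HIGH, u4 = LOW, u6 = HIGH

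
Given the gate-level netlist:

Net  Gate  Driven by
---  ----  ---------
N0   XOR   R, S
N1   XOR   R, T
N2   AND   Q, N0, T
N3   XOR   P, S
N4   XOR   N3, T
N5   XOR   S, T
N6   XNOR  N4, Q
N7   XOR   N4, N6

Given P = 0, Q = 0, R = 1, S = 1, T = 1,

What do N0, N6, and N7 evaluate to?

N0 = 0; N6 = 1; N7 = 1

N0 = R XOR S = 1 XOR 1 = 0
N3 = P XOR S = 0 XOR 1 = 1
N4 = N3 XOR T = 1 XOR 1 = 0
N6 = N4 XNOR Q = 0 XNOR 0 = 1
N7 = N4 XOR N6 = 0 XOR 1 = 1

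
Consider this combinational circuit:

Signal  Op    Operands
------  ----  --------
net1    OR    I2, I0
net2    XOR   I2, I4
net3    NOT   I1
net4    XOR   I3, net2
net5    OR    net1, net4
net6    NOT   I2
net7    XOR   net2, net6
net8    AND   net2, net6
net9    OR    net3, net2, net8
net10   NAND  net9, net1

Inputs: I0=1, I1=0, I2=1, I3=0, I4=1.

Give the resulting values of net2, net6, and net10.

net2 = 0; net6 = 0; net10 = 0

net1 = I2 OR I0 = 1 OR 1 = 1
net2 = I2 XOR I4 = 1 XOR 1 = 0
net3 = NOT I1 = NOT 0 = 1
net6 = NOT I2 = NOT 1 = 0
net8 = net2 AND net6 = 0 AND 0 = 0
net9 = net3 OR net2 OR net8 = 1 OR 0 OR 0 = 1
net10 = net9 NAND net1 = 1 NAND 1 = 0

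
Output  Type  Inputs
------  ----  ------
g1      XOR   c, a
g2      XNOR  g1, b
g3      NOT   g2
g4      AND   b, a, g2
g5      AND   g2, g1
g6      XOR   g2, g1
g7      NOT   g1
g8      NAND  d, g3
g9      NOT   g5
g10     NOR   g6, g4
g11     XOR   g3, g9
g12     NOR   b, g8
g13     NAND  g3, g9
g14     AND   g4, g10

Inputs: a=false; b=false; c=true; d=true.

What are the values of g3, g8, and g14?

g3 = true, g8 = false, g14 = false

g1 = c XOR a = true XOR false = true
g2 = g1 XNOR b = true XNOR false = false
g3 = NOT g2 = NOT false = true
g4 = b AND a AND g2 = false AND false AND false = false
g6 = g2 XOR g1 = false XOR true = true
g8 = d NAND g3 = true NAND true = false
g10 = g6 NOR g4 = true NOR false = false
g14 = g4 AND g10 = false AND false = false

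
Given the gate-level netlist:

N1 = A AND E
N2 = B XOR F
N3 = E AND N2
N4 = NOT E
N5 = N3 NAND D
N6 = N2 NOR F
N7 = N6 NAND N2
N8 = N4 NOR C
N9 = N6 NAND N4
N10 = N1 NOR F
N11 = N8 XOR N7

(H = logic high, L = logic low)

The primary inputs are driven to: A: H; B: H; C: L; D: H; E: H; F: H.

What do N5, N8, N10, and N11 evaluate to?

N1 = A AND E = H AND H = H
N2 = B XOR F = H XOR H = L
N3 = E AND N2 = H AND L = L
N4 = NOT E = NOT H = L
N5 = N3 NAND D = L NAND H = H
N6 = N2 NOR F = L NOR H = L
N7 = N6 NAND N2 = L NAND L = H
N8 = N4 NOR C = L NOR L = H
N10 = N1 NOR F = H NOR H = L
N11 = N8 XOR N7 = H XOR H = L

N5 = H  N8 = H  N10 = L  N11 = L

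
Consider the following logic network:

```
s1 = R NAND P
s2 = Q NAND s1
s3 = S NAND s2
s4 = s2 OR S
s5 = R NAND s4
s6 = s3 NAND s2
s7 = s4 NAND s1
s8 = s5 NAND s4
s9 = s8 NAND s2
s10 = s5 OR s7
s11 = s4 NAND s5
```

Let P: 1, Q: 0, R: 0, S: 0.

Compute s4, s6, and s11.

s4 = 1  s6 = 0  s11 = 0

s1 = R NAND P = 0 NAND 1 = 1
s2 = Q NAND s1 = 0 NAND 1 = 1
s3 = S NAND s2 = 0 NAND 1 = 1
s4 = s2 OR S = 1 OR 0 = 1
s5 = R NAND s4 = 0 NAND 1 = 1
s6 = s3 NAND s2 = 1 NAND 1 = 0
s11 = s4 NAND s5 = 1 NAND 1 = 0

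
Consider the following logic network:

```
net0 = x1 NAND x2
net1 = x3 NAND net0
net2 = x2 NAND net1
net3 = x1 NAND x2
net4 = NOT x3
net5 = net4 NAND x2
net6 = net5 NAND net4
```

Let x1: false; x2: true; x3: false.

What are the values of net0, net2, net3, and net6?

net0 = x1 NAND x2 = false NAND true = true
net1 = x3 NAND net0 = false NAND true = true
net2 = x2 NAND net1 = true NAND true = false
net3 = x1 NAND x2 = false NAND true = true
net4 = NOT x3 = NOT false = true
net5 = net4 NAND x2 = true NAND true = false
net6 = net5 NAND net4 = false NAND true = true

net0 = true; net2 = false; net3 = true; net6 = true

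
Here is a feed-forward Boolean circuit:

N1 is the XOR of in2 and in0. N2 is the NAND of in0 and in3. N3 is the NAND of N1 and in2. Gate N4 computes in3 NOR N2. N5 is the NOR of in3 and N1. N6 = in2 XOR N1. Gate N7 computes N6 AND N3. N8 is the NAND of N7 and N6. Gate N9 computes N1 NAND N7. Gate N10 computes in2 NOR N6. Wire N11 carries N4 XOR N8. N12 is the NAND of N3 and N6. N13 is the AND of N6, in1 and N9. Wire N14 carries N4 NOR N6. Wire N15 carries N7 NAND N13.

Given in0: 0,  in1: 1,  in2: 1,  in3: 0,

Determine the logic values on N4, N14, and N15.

N4 = 0, N14 = 1, N15 = 1

N1 = in2 XOR in0 = 1 XOR 0 = 1
N2 = in0 NAND in3 = 0 NAND 0 = 1
N3 = N1 NAND in2 = 1 NAND 1 = 0
N4 = in3 NOR N2 = 0 NOR 1 = 0
N6 = in2 XOR N1 = 1 XOR 1 = 0
N7 = N6 AND N3 = 0 AND 0 = 0
N9 = N1 NAND N7 = 1 NAND 0 = 1
N13 = N6 AND in1 AND N9 = 0 AND 1 AND 1 = 0
N14 = N4 NOR N6 = 0 NOR 0 = 1
N15 = N7 NAND N13 = 0 NAND 0 = 1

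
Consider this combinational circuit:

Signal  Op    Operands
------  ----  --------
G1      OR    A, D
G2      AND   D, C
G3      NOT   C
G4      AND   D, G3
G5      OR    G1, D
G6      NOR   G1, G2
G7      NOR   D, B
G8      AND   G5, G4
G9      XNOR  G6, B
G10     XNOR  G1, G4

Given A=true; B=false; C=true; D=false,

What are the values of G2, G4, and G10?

G2 = false; G4 = false; G10 = false

G1 = A OR D = true OR false = true
G2 = D AND C = false AND true = false
G3 = NOT C = NOT true = false
G4 = D AND G3 = false AND false = false
G10 = G1 XNOR G4 = true XNOR false = false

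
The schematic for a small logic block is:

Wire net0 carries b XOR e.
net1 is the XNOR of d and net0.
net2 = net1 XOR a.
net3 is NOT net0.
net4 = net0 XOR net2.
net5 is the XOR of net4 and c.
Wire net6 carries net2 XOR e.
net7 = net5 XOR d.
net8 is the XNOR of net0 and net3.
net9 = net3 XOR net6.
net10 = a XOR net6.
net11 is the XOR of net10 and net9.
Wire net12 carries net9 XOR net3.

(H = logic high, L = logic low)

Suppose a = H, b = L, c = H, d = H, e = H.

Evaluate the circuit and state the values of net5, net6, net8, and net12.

net0 = b XOR e = L XOR H = H
net1 = d XNOR net0 = H XNOR H = H
net2 = net1 XOR a = H XOR H = L
net3 = NOT net0 = NOT H = L
net4 = net0 XOR net2 = H XOR L = H
net5 = net4 XOR c = H XOR H = L
net6 = net2 XOR e = L XOR H = H
net8 = net0 XNOR net3 = H XNOR L = L
net9 = net3 XOR net6 = L XOR H = H
net12 = net9 XOR net3 = H XOR L = H

net5 = L; net6 = H; net8 = L; net12 = H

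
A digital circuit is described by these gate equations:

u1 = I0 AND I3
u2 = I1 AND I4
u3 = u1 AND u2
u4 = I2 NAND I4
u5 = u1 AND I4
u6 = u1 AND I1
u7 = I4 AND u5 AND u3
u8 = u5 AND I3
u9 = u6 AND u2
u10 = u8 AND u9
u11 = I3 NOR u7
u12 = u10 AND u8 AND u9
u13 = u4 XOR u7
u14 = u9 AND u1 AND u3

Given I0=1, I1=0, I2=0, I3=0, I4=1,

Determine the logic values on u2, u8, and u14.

u1 = I0 AND I3 = 1 AND 0 = 0
u2 = I1 AND I4 = 0 AND 1 = 0
u3 = u1 AND u2 = 0 AND 0 = 0
u5 = u1 AND I4 = 0 AND 1 = 0
u6 = u1 AND I1 = 0 AND 0 = 0
u8 = u5 AND I3 = 0 AND 0 = 0
u9 = u6 AND u2 = 0 AND 0 = 0
u14 = u9 AND u1 AND u3 = 0 AND 0 AND 0 = 0

u2 = 0, u8 = 0, u14 = 0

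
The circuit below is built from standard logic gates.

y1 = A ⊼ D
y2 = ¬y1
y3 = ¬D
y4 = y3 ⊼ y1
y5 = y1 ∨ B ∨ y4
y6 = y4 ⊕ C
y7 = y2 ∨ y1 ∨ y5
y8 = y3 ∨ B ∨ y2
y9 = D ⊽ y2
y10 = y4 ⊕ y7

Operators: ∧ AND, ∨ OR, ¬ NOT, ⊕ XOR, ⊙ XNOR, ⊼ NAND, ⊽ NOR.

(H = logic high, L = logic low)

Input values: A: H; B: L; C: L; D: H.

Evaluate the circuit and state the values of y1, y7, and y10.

y1 = L; y7 = H; y10 = L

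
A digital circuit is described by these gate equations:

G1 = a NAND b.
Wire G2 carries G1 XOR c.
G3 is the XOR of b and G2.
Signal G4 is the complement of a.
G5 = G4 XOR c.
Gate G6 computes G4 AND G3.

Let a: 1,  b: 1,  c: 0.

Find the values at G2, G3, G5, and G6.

G2 = 0  G3 = 1  G5 = 0  G6 = 0

G1 = a NAND b = 1 NAND 1 = 0
G2 = G1 XOR c = 0 XOR 0 = 0
G3 = b XOR G2 = 1 XOR 0 = 1
G4 = NOT a = NOT 1 = 0
G5 = G4 XOR c = 0 XOR 0 = 0
G6 = G4 AND G3 = 0 AND 1 = 0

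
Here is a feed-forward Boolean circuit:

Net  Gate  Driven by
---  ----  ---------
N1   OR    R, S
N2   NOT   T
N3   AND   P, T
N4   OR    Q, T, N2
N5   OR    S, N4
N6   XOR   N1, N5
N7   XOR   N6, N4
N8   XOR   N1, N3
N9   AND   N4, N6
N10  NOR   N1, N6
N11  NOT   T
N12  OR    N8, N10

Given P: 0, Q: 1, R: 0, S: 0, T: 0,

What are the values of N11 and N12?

N1 = R OR S = 0 OR 0 = 0
N2 = NOT T = NOT 0 = 1
N3 = P AND T = 0 AND 0 = 0
N4 = Q OR T OR N2 = 1 OR 0 OR 1 = 1
N5 = S OR N4 = 0 OR 1 = 1
N6 = N1 XOR N5 = 0 XOR 1 = 1
N8 = N1 XOR N3 = 0 XOR 0 = 0
N10 = N1 NOR N6 = 0 NOR 1 = 0
N11 = NOT T = NOT 0 = 1
N12 = N8 OR N10 = 0 OR 0 = 0

N11 = 1  N12 = 0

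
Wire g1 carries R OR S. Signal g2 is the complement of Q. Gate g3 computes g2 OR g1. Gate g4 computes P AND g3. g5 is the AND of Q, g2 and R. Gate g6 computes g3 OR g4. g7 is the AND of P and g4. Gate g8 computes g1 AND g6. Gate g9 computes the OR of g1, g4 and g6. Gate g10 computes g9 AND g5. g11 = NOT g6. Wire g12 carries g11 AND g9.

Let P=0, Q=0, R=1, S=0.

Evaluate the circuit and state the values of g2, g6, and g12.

g2 = 1, g6 = 1, g12 = 0

g1 = R OR S = 1 OR 0 = 1
g2 = NOT Q = NOT 0 = 1
g3 = g2 OR g1 = 1 OR 1 = 1
g4 = P AND g3 = 0 AND 1 = 0
g6 = g3 OR g4 = 1 OR 0 = 1
g9 = g1 OR g4 OR g6 = 1 OR 0 OR 1 = 1
g11 = NOT g6 = NOT 1 = 0
g12 = g11 AND g9 = 0 AND 1 = 0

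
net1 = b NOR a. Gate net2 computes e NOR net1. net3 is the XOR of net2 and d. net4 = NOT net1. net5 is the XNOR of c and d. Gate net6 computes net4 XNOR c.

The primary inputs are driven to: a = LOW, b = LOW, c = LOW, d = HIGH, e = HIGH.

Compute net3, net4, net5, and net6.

net3 = HIGH, net4 = LOW, net5 = LOW, net6 = HIGH

net1 = b NOR a = LOW NOR LOW = HIGH
net2 = e NOR net1 = HIGH NOR HIGH = LOW
net3 = net2 XOR d = LOW XOR HIGH = HIGH
net4 = NOT net1 = NOT HIGH = LOW
net5 = c XNOR d = LOW XNOR HIGH = LOW
net6 = net4 XNOR c = LOW XNOR LOW = HIGH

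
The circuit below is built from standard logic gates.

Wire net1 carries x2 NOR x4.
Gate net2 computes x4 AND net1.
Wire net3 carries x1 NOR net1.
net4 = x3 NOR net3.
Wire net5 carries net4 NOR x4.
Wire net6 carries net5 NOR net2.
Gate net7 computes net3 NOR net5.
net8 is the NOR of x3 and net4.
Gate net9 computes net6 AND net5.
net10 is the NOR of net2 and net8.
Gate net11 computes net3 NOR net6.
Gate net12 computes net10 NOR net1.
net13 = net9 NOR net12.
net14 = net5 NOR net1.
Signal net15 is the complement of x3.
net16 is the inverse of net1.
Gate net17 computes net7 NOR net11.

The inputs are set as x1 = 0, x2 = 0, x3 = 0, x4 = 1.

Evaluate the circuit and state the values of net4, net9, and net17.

net1 = x2 NOR x4 = 0 NOR 1 = 0
net2 = x4 AND net1 = 1 AND 0 = 0
net3 = x1 NOR net1 = 0 NOR 0 = 1
net4 = x3 NOR net3 = 0 NOR 1 = 0
net5 = net4 NOR x4 = 0 NOR 1 = 0
net6 = net5 NOR net2 = 0 NOR 0 = 1
net7 = net3 NOR net5 = 1 NOR 0 = 0
net9 = net6 AND net5 = 1 AND 0 = 0
net11 = net3 NOR net6 = 1 NOR 1 = 0
net17 = net7 NOR net11 = 0 NOR 0 = 1

net4 = 0, net9 = 0, net17 = 1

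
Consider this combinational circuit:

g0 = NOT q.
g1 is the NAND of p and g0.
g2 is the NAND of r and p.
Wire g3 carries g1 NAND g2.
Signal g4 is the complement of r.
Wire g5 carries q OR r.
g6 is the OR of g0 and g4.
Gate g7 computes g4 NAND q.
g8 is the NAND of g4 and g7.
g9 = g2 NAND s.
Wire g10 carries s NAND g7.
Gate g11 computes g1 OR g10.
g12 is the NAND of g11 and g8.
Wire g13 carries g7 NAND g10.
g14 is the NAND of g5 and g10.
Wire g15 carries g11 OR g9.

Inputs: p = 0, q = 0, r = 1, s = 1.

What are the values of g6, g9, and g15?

g6 = 1; g9 = 0; g15 = 1

g0 = NOT q = NOT 0 = 1
g1 = p NAND g0 = 0 NAND 1 = 1
g2 = r NAND p = 1 NAND 0 = 1
g4 = NOT r = NOT 1 = 0
g6 = g0 OR g4 = 1 OR 0 = 1
g7 = g4 NAND q = 0 NAND 0 = 1
g9 = g2 NAND s = 1 NAND 1 = 0
g10 = s NAND g7 = 1 NAND 1 = 0
g11 = g1 OR g10 = 1 OR 0 = 1
g15 = g11 OR g9 = 1 OR 0 = 1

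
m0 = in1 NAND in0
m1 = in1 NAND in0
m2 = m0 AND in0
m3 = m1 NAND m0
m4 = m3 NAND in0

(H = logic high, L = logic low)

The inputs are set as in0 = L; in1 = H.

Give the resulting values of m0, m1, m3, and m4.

m0 = H  m1 = H  m3 = L  m4 = H

m0 = in1 NAND in0 = H NAND L = H
m1 = in1 NAND in0 = H NAND L = H
m3 = m1 NAND m0 = H NAND H = L
m4 = m3 NAND in0 = L NAND L = H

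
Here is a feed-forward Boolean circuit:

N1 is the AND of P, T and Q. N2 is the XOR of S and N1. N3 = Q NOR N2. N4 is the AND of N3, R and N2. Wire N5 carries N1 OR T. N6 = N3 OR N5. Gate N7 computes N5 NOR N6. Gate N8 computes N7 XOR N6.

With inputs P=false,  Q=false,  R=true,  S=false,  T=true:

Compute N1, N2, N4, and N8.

N1 = P AND T AND Q = false AND true AND false = false
N2 = S XOR N1 = false XOR false = false
N3 = Q NOR N2 = false NOR false = true
N4 = N3 AND R AND N2 = true AND true AND false = false
N5 = N1 OR T = false OR true = true
N6 = N3 OR N5 = true OR true = true
N7 = N5 NOR N6 = true NOR true = false
N8 = N7 XOR N6 = false XOR true = true

N1 = false, N2 = false, N4 = false, N8 = true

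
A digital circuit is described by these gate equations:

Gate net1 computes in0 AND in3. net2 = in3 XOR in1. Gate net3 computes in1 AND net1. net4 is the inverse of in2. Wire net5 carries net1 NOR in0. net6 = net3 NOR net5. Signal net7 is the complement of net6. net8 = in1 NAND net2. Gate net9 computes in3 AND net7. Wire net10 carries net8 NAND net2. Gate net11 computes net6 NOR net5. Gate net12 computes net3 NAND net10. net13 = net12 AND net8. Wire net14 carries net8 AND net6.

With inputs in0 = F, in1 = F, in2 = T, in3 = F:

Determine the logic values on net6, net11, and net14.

net6 = F; net11 = F; net14 = F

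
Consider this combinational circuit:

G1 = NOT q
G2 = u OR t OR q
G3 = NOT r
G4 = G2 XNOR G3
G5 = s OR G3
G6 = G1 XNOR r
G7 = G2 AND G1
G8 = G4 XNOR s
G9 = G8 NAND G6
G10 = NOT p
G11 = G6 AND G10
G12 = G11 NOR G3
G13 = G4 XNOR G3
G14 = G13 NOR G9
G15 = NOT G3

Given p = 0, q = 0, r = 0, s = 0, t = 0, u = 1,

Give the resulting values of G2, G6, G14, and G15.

G2 = 1  G6 = 0  G14 = 0  G15 = 0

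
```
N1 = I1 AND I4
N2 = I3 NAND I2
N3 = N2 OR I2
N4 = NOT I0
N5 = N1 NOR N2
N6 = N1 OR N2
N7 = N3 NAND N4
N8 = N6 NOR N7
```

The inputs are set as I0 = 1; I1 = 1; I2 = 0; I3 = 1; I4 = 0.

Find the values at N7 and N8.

N1 = I1 AND I4 = 1 AND 0 = 0
N2 = I3 NAND I2 = 1 NAND 0 = 1
N3 = N2 OR I2 = 1 OR 0 = 1
N4 = NOT I0 = NOT 1 = 0
N6 = N1 OR N2 = 0 OR 1 = 1
N7 = N3 NAND N4 = 1 NAND 0 = 1
N8 = N6 NOR N7 = 1 NOR 1 = 0

N7 = 1; N8 = 0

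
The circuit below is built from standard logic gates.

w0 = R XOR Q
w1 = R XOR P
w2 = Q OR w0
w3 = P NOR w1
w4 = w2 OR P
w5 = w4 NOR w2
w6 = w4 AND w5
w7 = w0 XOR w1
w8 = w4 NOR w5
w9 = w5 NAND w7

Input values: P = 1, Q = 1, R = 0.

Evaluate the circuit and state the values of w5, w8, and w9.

w0 = R XOR Q = 0 XOR 1 = 1
w1 = R XOR P = 0 XOR 1 = 1
w2 = Q OR w0 = 1 OR 1 = 1
w4 = w2 OR P = 1 OR 1 = 1
w5 = w4 NOR w2 = 1 NOR 1 = 0
w7 = w0 XOR w1 = 1 XOR 1 = 0
w8 = w4 NOR w5 = 1 NOR 0 = 0
w9 = w5 NAND w7 = 0 NAND 0 = 1

w5 = 0, w8 = 0, w9 = 1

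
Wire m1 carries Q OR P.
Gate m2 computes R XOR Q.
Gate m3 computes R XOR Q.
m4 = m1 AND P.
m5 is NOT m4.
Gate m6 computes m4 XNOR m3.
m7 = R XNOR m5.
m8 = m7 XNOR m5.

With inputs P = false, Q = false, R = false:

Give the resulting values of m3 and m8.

m3 = false, m8 = false

m1 = Q OR P = false OR false = false
m3 = R XOR Q = false XOR false = false
m4 = m1 AND P = false AND false = false
m5 = NOT m4 = NOT false = true
m7 = R XNOR m5 = false XNOR true = false
m8 = m7 XNOR m5 = false XNOR true = false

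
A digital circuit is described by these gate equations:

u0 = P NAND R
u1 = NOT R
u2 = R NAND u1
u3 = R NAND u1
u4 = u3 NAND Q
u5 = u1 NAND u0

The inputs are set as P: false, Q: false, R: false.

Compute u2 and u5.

u0 = P NAND R = false NAND false = true
u1 = NOT R = NOT false = true
u2 = R NAND u1 = false NAND true = true
u5 = u1 NAND u0 = true NAND true = false

u2 = true, u5 = false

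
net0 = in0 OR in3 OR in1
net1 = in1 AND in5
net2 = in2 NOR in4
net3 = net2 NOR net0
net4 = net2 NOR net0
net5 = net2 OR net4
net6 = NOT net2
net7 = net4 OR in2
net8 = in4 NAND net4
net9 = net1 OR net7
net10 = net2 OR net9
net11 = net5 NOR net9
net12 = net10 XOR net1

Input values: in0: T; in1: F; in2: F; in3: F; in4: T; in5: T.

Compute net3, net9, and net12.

net0 = in0 OR in3 OR in1 = T OR F OR F = T
net1 = in1 AND in5 = F AND T = F
net2 = in2 NOR in4 = F NOR T = F
net3 = net2 NOR net0 = F NOR T = F
net4 = net2 NOR net0 = F NOR T = F
net7 = net4 OR in2 = F OR F = F
net9 = net1 OR net7 = F OR F = F
net10 = net2 OR net9 = F OR F = F
net12 = net10 XOR net1 = F XOR F = F

net3 = F, net9 = F, net12 = F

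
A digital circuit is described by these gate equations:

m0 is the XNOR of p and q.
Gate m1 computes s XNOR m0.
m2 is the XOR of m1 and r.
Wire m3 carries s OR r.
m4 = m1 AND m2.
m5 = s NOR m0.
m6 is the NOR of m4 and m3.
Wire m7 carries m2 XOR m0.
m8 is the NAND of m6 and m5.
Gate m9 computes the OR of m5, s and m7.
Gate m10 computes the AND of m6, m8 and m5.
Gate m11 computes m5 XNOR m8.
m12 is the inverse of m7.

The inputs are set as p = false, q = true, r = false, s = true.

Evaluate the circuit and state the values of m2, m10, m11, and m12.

m2 = false; m10 = false; m11 = false; m12 = true

m0 = p XNOR q = false XNOR true = false
m1 = s XNOR m0 = true XNOR false = false
m2 = m1 XOR r = false XOR false = false
m3 = s OR r = true OR false = true
m4 = m1 AND m2 = false AND false = false
m5 = s NOR m0 = true NOR false = false
m6 = m4 NOR m3 = false NOR true = false
m7 = m2 XOR m0 = false XOR false = false
m8 = m6 NAND m5 = false NAND false = true
m10 = m6 AND m8 AND m5 = false AND true AND false = false
m11 = m5 XNOR m8 = false XNOR true = false
m12 = NOT m7 = NOT false = true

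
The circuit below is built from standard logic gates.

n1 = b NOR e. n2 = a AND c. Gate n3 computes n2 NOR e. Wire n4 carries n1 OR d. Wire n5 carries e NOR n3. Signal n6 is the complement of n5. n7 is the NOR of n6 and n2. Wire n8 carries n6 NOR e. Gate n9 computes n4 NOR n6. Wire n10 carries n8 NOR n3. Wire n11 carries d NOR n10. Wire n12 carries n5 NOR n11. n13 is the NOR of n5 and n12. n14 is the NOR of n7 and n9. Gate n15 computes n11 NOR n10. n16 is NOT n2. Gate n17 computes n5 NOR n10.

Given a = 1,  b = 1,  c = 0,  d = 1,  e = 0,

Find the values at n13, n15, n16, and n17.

n13 = 0, n15 = 1, n16 = 1, n17 = 1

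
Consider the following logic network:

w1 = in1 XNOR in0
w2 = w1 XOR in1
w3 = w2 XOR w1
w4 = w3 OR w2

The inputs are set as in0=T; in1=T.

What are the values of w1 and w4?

w1 = in1 XNOR in0 = T XNOR T = T
w2 = w1 XOR in1 = T XOR T = F
w3 = w2 XOR w1 = F XOR T = T
w4 = w3 OR w2 = T OR F = T

w1 = T  w4 = T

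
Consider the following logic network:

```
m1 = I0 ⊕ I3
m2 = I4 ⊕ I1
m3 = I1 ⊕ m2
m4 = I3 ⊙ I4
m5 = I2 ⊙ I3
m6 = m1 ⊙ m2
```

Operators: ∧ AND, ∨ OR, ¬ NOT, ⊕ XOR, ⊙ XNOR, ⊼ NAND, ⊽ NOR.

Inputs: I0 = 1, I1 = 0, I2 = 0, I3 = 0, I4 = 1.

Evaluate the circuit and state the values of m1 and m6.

m1 = I0 XOR I3 = 1 XOR 0 = 1
m2 = I4 XOR I1 = 1 XOR 0 = 1
m6 = m1 XNOR m2 = 1 XNOR 1 = 1

m1 = 1, m6 = 1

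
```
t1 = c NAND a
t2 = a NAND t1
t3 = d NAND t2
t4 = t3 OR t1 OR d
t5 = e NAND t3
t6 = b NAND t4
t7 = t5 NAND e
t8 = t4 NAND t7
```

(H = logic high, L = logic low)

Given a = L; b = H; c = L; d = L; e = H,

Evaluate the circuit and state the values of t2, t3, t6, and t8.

t1 = c NAND a = L NAND L = H
t2 = a NAND t1 = L NAND H = H
t3 = d NAND t2 = L NAND H = H
t4 = t3 OR t1 OR d = H OR H OR L = H
t5 = e NAND t3 = H NAND H = L
t6 = b NAND t4 = H NAND H = L
t7 = t5 NAND e = L NAND H = H
t8 = t4 NAND t7 = H NAND H = L

t2 = H  t3 = H  t6 = L  t8 = L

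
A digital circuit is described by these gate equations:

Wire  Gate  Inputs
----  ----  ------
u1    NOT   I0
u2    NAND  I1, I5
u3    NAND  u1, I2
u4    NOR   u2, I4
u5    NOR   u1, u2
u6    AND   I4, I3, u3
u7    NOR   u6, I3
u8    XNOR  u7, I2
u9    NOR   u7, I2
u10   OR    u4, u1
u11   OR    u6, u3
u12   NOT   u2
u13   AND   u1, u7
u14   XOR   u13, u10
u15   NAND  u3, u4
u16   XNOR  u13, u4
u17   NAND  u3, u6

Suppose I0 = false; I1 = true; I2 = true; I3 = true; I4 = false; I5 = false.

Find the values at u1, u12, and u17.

u1 = true  u12 = false  u17 = true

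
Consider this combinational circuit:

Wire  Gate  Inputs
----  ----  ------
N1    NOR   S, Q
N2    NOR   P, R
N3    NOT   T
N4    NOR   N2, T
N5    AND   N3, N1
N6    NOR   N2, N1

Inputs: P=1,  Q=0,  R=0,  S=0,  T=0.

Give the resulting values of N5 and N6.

N5 = 1, N6 = 0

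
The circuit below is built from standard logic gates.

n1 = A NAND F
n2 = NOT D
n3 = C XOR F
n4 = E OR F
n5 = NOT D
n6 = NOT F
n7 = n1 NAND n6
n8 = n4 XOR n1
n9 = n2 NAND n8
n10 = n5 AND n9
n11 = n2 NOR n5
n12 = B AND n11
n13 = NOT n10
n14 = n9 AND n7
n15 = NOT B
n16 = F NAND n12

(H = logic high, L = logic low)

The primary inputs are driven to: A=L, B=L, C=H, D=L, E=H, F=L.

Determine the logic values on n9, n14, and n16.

n9 = H, n14 = L, n16 = H

n1 = A NAND F = L NAND L = H
n2 = NOT D = NOT L = H
n4 = E OR F = H OR L = H
n5 = NOT D = NOT L = H
n6 = NOT F = NOT L = H
n7 = n1 NAND n6 = H NAND H = L
n8 = n4 XOR n1 = H XOR H = L
n9 = n2 NAND n8 = H NAND L = H
n11 = n2 NOR n5 = H NOR H = L
n12 = B AND n11 = L AND L = L
n14 = n9 AND n7 = H AND L = L
n16 = F NAND n12 = L NAND L = H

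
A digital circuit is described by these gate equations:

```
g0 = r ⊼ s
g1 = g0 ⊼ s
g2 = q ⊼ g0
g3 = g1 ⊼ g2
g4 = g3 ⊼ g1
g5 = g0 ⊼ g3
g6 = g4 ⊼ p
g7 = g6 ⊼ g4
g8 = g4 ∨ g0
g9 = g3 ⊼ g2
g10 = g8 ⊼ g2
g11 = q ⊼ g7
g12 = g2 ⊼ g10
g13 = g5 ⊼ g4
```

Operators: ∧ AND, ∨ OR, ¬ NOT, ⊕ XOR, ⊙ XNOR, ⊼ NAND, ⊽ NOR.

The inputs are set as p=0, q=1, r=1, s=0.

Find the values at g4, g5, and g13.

g4 = 0  g5 = 0  g13 = 1

g0 = r NAND s = 1 NAND 0 = 1
g1 = g0 NAND s = 1 NAND 0 = 1
g2 = q NAND g0 = 1 NAND 1 = 0
g3 = g1 NAND g2 = 1 NAND 0 = 1
g4 = g3 NAND g1 = 1 NAND 1 = 0
g5 = g0 NAND g3 = 1 NAND 1 = 0
g13 = g5 NAND g4 = 0 NAND 0 = 1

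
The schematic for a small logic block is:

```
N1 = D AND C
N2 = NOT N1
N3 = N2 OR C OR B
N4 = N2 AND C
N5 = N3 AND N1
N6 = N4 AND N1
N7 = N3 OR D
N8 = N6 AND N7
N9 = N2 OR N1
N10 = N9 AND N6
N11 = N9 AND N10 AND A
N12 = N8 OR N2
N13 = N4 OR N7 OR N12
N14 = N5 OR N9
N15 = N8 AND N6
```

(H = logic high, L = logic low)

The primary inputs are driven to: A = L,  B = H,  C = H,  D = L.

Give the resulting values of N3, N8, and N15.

N3 = H  N8 = L  N15 = L

N1 = D AND C = L AND H = L
N2 = NOT N1 = NOT L = H
N3 = N2 OR C OR B = H OR H OR H = H
N4 = N2 AND C = H AND H = H
N6 = N4 AND N1 = H AND L = L
N7 = N3 OR D = H OR L = H
N8 = N6 AND N7 = L AND H = L
N15 = N8 AND N6 = L AND L = L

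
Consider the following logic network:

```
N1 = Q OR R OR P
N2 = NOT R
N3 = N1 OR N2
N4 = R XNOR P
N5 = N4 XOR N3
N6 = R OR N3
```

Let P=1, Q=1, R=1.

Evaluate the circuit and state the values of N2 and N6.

N2 = 0, N6 = 1

N1 = Q OR R OR P = 1 OR 1 OR 1 = 1
N2 = NOT R = NOT 1 = 0
N3 = N1 OR N2 = 1 OR 0 = 1
N6 = R OR N3 = 1 OR 1 = 1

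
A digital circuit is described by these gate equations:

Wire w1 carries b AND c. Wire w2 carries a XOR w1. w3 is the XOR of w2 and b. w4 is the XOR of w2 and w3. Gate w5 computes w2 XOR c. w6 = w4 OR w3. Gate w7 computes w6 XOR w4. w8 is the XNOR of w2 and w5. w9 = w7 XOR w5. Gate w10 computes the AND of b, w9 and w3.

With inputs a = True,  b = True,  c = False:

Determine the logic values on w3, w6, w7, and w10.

w3 = False; w6 = True; w7 = False; w10 = False

w1 = b AND c = True AND False = False
w2 = a XOR w1 = True XOR False = True
w3 = w2 XOR b = True XOR True = False
w4 = w2 XOR w3 = True XOR False = True
w5 = w2 XOR c = True XOR False = True
w6 = w4 OR w3 = True OR False = True
w7 = w6 XOR w4 = True XOR True = False
w9 = w7 XOR w5 = False XOR True = True
w10 = b AND w9 AND w3 = True AND True AND False = False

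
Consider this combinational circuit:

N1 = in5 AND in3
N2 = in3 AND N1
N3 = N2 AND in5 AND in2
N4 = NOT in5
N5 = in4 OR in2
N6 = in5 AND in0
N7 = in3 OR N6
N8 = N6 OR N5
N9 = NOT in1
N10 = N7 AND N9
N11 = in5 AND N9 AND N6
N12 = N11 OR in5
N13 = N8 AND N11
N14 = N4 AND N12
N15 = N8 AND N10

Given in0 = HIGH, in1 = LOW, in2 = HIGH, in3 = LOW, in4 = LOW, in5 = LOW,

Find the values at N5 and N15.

N5 = in4 OR in2 = LOW OR HIGH = HIGH
N6 = in5 AND in0 = LOW AND HIGH = LOW
N7 = in3 OR N6 = LOW OR LOW = LOW
N8 = N6 OR N5 = LOW OR HIGH = HIGH
N9 = NOT in1 = NOT LOW = HIGH
N10 = N7 AND N9 = LOW AND HIGH = LOW
N15 = N8 AND N10 = HIGH AND LOW = LOW

N5 = HIGH  N15 = LOW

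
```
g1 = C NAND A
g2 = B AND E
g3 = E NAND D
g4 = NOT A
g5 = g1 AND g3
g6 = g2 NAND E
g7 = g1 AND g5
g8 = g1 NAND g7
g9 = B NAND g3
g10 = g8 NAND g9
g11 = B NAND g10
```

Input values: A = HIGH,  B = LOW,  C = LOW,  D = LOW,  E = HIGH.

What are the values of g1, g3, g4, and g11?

g1 = C NAND A = LOW NAND HIGH = HIGH
g3 = E NAND D = HIGH NAND LOW = HIGH
g4 = NOT A = NOT HIGH = LOW
g5 = g1 AND g3 = HIGH AND HIGH = HIGH
g7 = g1 AND g5 = HIGH AND HIGH = HIGH
g8 = g1 NAND g7 = HIGH NAND HIGH = LOW
g9 = B NAND g3 = LOW NAND HIGH = HIGH
g10 = g8 NAND g9 = LOW NAND HIGH = HIGH
g11 = B NAND g10 = LOW NAND HIGH = HIGH

g1 = HIGH, g3 = HIGH, g4 = LOW, g11 = HIGH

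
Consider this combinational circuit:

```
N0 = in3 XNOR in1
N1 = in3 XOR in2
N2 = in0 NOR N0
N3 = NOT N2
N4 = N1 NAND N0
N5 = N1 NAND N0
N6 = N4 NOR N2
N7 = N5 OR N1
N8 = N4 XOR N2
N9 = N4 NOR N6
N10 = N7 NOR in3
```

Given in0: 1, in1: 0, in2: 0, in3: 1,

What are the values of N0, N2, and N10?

N0 = 0  N2 = 0  N10 = 0

N0 = in3 XNOR in1 = 1 XNOR 0 = 0
N1 = in3 XOR in2 = 1 XOR 0 = 1
N2 = in0 NOR N0 = 1 NOR 0 = 0
N5 = N1 NAND N0 = 1 NAND 0 = 1
N7 = N5 OR N1 = 1 OR 1 = 1
N10 = N7 NOR in3 = 1 NOR 1 = 0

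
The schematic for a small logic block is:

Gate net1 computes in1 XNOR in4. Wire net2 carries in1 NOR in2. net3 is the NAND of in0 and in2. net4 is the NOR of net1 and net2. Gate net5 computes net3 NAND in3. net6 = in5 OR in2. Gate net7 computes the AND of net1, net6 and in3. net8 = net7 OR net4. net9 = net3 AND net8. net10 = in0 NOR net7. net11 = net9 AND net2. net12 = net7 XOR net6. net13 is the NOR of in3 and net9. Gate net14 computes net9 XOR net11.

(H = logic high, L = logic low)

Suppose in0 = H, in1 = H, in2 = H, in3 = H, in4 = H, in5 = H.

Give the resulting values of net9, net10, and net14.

net9 = L  net10 = L  net14 = L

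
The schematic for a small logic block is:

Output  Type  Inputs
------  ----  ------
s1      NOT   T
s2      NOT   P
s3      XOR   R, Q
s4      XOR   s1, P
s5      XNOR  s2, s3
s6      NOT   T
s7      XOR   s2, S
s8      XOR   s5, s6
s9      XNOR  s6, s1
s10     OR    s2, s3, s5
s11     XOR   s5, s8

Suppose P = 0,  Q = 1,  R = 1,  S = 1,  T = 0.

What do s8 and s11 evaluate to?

s8 = 1  s11 = 1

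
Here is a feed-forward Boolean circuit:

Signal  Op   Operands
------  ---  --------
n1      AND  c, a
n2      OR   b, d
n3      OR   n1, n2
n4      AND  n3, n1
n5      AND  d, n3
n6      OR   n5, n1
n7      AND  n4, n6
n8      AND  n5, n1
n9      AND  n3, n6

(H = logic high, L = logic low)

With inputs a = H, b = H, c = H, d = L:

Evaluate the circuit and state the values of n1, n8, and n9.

n1 = c AND a = H AND H = H
n2 = b OR d = H OR L = H
n3 = n1 OR n2 = H OR H = H
n5 = d AND n3 = L AND H = L
n6 = n5 OR n1 = L OR H = H
n8 = n5 AND n1 = L AND H = L
n9 = n3 AND n6 = H AND H = H

n1 = H  n8 = L  n9 = H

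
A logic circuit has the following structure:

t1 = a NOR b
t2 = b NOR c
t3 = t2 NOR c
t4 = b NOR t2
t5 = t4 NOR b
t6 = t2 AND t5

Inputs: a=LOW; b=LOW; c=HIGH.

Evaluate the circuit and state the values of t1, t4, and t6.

t1 = HIGH; t4 = HIGH; t6 = LOW

t1 = a NOR b = LOW NOR LOW = HIGH
t2 = b NOR c = LOW NOR HIGH = LOW
t4 = b NOR t2 = LOW NOR LOW = HIGH
t5 = t4 NOR b = HIGH NOR LOW = LOW
t6 = t2 AND t5 = LOW AND LOW = LOW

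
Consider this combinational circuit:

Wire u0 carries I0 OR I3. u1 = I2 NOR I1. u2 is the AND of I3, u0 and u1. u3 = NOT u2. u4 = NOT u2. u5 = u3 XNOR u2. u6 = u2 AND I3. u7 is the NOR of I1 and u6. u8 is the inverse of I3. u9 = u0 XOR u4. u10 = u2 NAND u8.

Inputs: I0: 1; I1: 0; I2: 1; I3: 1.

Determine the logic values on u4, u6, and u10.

u0 = I0 OR I3 = 1 OR 1 = 1
u1 = I2 NOR I1 = 1 NOR 0 = 0
u2 = I3 AND u0 AND u1 = 1 AND 1 AND 0 = 0
u4 = NOT u2 = NOT 0 = 1
u6 = u2 AND I3 = 0 AND 1 = 0
u8 = NOT I3 = NOT 1 = 0
u10 = u2 NAND u8 = 0 NAND 0 = 1

u4 = 1, u6 = 0, u10 = 1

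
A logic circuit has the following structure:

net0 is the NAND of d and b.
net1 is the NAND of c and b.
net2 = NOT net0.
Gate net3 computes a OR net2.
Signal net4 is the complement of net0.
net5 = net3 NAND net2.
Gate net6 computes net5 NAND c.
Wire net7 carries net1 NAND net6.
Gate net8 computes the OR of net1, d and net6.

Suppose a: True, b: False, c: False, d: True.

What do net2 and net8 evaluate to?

net0 = d NAND b = True NAND False = True
net1 = c NAND b = False NAND False = True
net2 = NOT net0 = NOT True = False
net3 = a OR net2 = True OR False = True
net5 = net3 NAND net2 = True NAND False = True
net6 = net5 NAND c = True NAND False = True
net8 = net1 OR d OR net6 = True OR True OR True = True

net2 = False, net8 = True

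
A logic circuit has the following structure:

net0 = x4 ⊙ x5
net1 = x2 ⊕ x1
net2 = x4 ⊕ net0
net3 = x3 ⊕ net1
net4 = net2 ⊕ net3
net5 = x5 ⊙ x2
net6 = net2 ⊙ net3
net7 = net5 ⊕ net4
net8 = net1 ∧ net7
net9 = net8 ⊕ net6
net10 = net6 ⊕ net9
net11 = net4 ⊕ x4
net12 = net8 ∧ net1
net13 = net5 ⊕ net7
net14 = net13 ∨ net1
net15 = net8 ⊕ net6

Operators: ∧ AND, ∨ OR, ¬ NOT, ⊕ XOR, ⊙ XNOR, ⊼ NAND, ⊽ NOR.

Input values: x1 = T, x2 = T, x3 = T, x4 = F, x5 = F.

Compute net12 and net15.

net0 = x4 XNOR x5 = F XNOR F = T
net1 = x2 XOR x1 = T XOR T = F
net2 = x4 XOR net0 = F XOR T = T
net3 = x3 XOR net1 = T XOR F = T
net4 = net2 XOR net3 = T XOR T = F
net5 = x5 XNOR x2 = F XNOR T = F
net6 = net2 XNOR net3 = T XNOR T = T
net7 = net5 XOR net4 = F XOR F = F
net8 = net1 AND net7 = F AND F = F
net12 = net8 AND net1 = F AND F = F
net15 = net8 XOR net6 = F XOR T = T

net12 = F, net15 = T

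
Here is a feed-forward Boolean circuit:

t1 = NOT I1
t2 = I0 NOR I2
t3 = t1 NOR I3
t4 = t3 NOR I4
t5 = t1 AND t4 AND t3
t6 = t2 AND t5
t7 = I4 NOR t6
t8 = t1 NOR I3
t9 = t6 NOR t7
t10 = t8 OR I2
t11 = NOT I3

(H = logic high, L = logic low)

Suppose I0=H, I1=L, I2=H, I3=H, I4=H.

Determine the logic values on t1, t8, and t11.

t1 = H  t8 = L  t11 = L

t1 = NOT I1 = NOT L = H
t8 = t1 NOR I3 = H NOR H = L
t11 = NOT I3 = NOT H = L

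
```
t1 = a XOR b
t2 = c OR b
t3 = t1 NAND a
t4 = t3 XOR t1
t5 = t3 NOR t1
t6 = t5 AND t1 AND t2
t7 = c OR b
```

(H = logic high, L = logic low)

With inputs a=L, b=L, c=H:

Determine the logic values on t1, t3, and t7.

t1 = a XOR b = L XOR L = L
t3 = t1 NAND a = L NAND L = H
t7 = c OR b = H OR L = H

t1 = L, t3 = H, t7 = H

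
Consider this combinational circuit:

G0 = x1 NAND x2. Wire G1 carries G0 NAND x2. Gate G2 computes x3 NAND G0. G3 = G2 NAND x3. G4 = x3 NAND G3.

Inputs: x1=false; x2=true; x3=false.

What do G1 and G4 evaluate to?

G1 = false, G4 = true

G0 = x1 NAND x2 = false NAND true = true
G1 = G0 NAND x2 = true NAND true = false
G2 = x3 NAND G0 = false NAND true = true
G3 = G2 NAND x3 = true NAND false = true
G4 = x3 NAND G3 = false NAND true = true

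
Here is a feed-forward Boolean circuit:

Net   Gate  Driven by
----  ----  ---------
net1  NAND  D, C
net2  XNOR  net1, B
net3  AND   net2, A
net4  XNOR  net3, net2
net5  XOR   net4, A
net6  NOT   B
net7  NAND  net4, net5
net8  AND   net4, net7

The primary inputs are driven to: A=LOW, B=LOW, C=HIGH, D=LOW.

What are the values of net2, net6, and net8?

net2 = LOW, net6 = HIGH, net8 = LOW

net1 = D NAND C = LOW NAND HIGH = HIGH
net2 = net1 XNOR B = HIGH XNOR LOW = LOW
net3 = net2 AND A = LOW AND LOW = LOW
net4 = net3 XNOR net2 = LOW XNOR LOW = HIGH
net5 = net4 XOR A = HIGH XOR LOW = HIGH
net6 = NOT B = NOT LOW = HIGH
net7 = net4 NAND net5 = HIGH NAND HIGH = LOW
net8 = net4 AND net7 = HIGH AND LOW = LOW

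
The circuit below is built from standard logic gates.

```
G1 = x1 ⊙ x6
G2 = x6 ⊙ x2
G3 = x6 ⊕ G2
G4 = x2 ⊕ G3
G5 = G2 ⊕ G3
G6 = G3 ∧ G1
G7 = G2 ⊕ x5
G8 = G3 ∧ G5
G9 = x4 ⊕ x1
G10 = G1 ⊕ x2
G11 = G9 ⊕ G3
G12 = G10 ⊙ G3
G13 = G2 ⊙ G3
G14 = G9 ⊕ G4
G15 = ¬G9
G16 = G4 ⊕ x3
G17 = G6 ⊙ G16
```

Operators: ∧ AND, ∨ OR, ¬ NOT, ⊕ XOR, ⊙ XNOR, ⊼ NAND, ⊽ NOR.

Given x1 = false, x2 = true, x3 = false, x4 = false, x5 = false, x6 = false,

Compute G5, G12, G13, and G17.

G5 = false; G12 = true; G13 = true; G17 = false

G1 = x1 XNOR x6 = false XNOR false = true
G2 = x6 XNOR x2 = false XNOR true = false
G3 = x6 XOR G2 = false XOR false = false
G4 = x2 XOR G3 = true XOR false = true
G5 = G2 XOR G3 = false XOR false = false
G6 = G3 AND G1 = false AND true = false
G10 = G1 XOR x2 = true XOR true = false
G12 = G10 XNOR G3 = false XNOR false = true
G13 = G2 XNOR G3 = false XNOR false = true
G16 = G4 XOR x3 = true XOR false = true
G17 = G6 XNOR G16 = false XNOR true = false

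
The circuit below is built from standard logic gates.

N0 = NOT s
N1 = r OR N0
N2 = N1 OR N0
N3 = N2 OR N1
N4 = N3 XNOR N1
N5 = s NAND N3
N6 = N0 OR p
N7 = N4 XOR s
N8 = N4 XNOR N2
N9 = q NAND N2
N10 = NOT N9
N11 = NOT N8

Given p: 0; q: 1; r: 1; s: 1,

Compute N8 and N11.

N8 = 1  N11 = 0

N0 = NOT s = NOT 1 = 0
N1 = r OR N0 = 1 OR 0 = 1
N2 = N1 OR N0 = 1 OR 0 = 1
N3 = N2 OR N1 = 1 OR 1 = 1
N4 = N3 XNOR N1 = 1 XNOR 1 = 1
N8 = N4 XNOR N2 = 1 XNOR 1 = 1
N11 = NOT N8 = NOT 1 = 0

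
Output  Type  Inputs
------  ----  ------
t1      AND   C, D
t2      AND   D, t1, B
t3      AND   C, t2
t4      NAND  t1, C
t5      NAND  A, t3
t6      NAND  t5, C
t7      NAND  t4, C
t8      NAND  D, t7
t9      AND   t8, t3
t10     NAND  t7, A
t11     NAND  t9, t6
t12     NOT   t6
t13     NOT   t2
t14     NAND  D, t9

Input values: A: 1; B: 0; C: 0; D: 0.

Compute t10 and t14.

t10 = 0, t14 = 1

t1 = C AND D = 0 AND 0 = 0
t2 = D AND t1 AND B = 0 AND 0 AND 0 = 0
t3 = C AND t2 = 0 AND 0 = 0
t4 = t1 NAND C = 0 NAND 0 = 1
t7 = t4 NAND C = 1 NAND 0 = 1
t8 = D NAND t7 = 0 NAND 1 = 1
t9 = t8 AND t3 = 1 AND 0 = 0
t10 = t7 NAND A = 1 NAND 1 = 0
t14 = D NAND t9 = 0 NAND 0 = 1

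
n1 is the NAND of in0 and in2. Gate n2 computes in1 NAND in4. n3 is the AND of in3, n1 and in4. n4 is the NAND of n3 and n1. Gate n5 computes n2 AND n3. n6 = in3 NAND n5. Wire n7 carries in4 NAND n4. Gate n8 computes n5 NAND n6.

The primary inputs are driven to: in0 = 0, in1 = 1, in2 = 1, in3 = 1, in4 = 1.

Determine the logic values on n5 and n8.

n5 = 0  n8 = 1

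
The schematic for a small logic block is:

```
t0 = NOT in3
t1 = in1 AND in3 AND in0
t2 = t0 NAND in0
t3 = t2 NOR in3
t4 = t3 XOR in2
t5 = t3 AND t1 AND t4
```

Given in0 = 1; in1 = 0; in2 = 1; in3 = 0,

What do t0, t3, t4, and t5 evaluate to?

t0 = NOT in3 = NOT 0 = 1
t1 = in1 AND in3 AND in0 = 0 AND 0 AND 1 = 0
t2 = t0 NAND in0 = 1 NAND 1 = 0
t3 = t2 NOR in3 = 0 NOR 0 = 1
t4 = t3 XOR in2 = 1 XOR 1 = 0
t5 = t3 AND t1 AND t4 = 1 AND 0 AND 0 = 0

t0 = 1, t3 = 1, t4 = 0, t5 = 0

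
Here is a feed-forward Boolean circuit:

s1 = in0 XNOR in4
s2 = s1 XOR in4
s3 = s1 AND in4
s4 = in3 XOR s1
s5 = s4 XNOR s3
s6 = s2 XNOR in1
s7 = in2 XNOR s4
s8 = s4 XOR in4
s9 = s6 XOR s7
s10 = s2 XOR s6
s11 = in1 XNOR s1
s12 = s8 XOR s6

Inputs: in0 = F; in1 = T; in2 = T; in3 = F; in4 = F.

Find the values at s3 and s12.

s1 = in0 XNOR in4 = F XNOR F = T
s2 = s1 XOR in4 = T XOR F = T
s3 = s1 AND in4 = T AND F = F
s4 = in3 XOR s1 = F XOR T = T
s6 = s2 XNOR in1 = T XNOR T = T
s8 = s4 XOR in4 = T XOR F = T
s12 = s8 XOR s6 = T XOR T = F

s3 = F; s12 = F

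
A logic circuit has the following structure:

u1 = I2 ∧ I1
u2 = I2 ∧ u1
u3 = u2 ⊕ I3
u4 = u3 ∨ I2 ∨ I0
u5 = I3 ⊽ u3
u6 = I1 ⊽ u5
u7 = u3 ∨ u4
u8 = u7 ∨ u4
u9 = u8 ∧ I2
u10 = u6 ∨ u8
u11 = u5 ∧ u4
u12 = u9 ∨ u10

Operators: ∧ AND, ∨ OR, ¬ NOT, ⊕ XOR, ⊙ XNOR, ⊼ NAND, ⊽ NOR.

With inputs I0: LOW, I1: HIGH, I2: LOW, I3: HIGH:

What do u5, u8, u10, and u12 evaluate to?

u5 = LOW  u8 = HIGH  u10 = HIGH  u12 = HIGH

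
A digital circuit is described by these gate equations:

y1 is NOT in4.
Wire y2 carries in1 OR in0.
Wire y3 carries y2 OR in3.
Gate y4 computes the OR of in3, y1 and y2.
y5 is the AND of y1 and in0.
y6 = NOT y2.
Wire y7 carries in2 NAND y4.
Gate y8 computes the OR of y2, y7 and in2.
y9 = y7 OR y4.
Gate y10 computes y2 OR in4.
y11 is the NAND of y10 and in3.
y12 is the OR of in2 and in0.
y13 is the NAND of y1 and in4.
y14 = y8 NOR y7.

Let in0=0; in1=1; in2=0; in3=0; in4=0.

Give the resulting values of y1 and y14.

y1 = 1, y14 = 0

y1 = NOT in4 = NOT 0 = 1
y2 = in1 OR in0 = 1 OR 0 = 1
y4 = in3 OR y1 OR y2 = 0 OR 1 OR 1 = 1
y7 = in2 NAND y4 = 0 NAND 1 = 1
y8 = y2 OR y7 OR in2 = 1 OR 1 OR 0 = 1
y14 = y8 NOR y7 = 1 NOR 1 = 0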